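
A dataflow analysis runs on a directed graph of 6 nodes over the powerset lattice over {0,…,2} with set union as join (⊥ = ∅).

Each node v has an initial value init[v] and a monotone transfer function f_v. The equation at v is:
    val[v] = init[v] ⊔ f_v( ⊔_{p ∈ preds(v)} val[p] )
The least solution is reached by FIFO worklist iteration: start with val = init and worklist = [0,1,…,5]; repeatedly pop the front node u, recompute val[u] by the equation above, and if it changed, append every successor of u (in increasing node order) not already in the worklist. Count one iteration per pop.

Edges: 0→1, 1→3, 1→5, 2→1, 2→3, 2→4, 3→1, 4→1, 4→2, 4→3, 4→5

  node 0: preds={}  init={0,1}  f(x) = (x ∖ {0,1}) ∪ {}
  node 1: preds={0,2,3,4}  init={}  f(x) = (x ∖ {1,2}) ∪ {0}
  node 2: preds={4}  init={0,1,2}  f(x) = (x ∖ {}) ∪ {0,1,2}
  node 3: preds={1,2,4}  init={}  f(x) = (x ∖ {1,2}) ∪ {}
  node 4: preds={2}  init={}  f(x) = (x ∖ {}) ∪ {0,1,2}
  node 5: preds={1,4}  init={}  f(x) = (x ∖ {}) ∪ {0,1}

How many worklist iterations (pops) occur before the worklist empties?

Worklist (9 pops):
  #1 pop 0: in={} → {0,1} (no change)
  #2 pop 1: in={0,1,2} → {0} (was {}); enqueue []
  #3 pop 2: in={} → {0,1,2} (no change)
  #4 pop 3: in={0,1,2} → {0} (was {}); enqueue [1]
  #5 pop 4: in={0,1,2} → {0,1,2} (was {}); enqueue [2,3]
  #6 pop 5: in={0,1,2} → {0,1,2} (was {}); enqueue []
  #7 pop 1: in={0,1,2} → {0} (no change)
  #8 pop 2: in={0,1,2} → {0,1,2} (no change)
  #9 pop 3: in={0,1,2} → {0} (no change)

Fixpoint:
  val[0] = {0,1}
  val[1] = {0}
  val[2] = {0,1,2}
  val[3] = {0}
  val[4] = {0,1,2}
  val[5] = {0,1,2}

9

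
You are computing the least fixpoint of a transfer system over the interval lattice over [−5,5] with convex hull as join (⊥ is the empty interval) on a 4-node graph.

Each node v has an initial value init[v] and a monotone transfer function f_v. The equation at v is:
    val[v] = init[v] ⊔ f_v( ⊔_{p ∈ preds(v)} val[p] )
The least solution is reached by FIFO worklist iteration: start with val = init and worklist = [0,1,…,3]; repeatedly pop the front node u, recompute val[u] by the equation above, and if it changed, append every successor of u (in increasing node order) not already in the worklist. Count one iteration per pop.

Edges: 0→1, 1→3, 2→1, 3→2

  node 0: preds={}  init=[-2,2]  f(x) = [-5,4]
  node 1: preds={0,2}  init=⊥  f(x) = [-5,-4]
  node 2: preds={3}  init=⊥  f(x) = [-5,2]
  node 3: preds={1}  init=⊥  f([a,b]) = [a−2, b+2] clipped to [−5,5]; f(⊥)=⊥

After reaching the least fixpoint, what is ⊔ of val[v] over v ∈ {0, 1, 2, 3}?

Trace (6 dequeues):
  [1] u=0 | in ⊥ | out [-5,4] | prev [-2,2] | push {}
  [2] u=1 | in [-5,4] | out [-5,-4] | prev ⊥ | push {}
  [3] u=2 | in ⊥ | out [-5,2] | prev ⊥ | push {1}
  [4] u=3 | in [-5,-4] | out [-5,-2] | prev ⊥ | push {2}
  [5] u=1 | in [-5,4] | out [-5,-4] | ==
  [6] u=2 | in [-5,-2] | out [-5,2] | ==

Converged values:
  [0] [-5,4]
  [1] [-5,-4]
  [2] [-5,2]
  [3] [-5,-2]

[-5,4]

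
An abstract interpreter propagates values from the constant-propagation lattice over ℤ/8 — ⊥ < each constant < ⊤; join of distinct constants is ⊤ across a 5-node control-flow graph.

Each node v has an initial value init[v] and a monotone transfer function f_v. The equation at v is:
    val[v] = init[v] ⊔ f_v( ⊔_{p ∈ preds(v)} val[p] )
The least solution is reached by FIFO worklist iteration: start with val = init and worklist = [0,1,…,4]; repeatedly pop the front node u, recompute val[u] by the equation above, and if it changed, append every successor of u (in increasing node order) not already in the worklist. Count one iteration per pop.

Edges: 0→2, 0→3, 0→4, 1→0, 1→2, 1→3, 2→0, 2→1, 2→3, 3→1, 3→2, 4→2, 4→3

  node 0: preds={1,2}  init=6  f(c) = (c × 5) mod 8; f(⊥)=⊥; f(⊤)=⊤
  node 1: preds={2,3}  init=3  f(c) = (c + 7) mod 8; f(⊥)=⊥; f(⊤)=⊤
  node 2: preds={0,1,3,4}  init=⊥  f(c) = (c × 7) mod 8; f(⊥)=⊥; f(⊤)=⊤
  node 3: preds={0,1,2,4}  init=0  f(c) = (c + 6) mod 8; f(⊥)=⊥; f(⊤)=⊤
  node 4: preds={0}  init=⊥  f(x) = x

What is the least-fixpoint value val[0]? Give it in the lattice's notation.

⊤

Iteration log — 9 steps:
  step 1. node 0  ⊔preds=3  new=⊤  old=6  +wl: 
  step 2. node 1  ⊔preds=0  new=⊤  old=3  +wl: 0
  step 3. node 2  ⊔preds=⊤  new=⊤  old=⊥  +wl: 1
  step 4. node 3  ⊔preds=⊤  new=⊤  old=0  +wl: 2
  step 5. node 4  ⊔preds=⊤  new=⊤  old=⊥  +wl: 3
  step 6. node 0  ⊔preds=⊤  new=⊤  stable
  step 7. node 1  ⊔preds=⊤  new=⊤  stable
  step 8. node 2  ⊔preds=⊤  new=⊤  stable
  step 9. node 3  ⊔preds=⊤  new=⊤  stable

Least fixpoint reached:
  node 0: ⊤
  node 1: ⊤
  node 2: ⊤
  node 3: ⊤
  node 4: ⊤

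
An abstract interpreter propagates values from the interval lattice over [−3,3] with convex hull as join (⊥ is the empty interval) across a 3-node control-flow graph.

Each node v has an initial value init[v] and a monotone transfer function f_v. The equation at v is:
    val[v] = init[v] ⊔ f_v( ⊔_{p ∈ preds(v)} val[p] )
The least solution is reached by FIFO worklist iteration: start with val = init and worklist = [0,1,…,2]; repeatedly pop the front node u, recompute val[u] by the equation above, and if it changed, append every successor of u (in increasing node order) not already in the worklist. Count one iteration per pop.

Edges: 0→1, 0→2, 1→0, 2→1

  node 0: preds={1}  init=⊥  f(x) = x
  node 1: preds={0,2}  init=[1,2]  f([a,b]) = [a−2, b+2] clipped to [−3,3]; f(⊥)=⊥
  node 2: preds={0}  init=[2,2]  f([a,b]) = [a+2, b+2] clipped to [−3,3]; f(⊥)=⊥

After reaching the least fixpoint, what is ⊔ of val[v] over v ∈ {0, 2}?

Iteration log — 10 steps:
  step 1. node 0  ⊔preds=[1,2]  new=[1,2]  old=⊥  +wl: 
  step 2. node 1  ⊔preds=[1,2]  new=[-1,3]  old=[1,2]  +wl: 0
  step 3. node 2  ⊔preds=[1,2]  new=[2,3]  old=[2,2]  +wl: 1
  step 4. node 0  ⊔preds=[-1,3]  new=[-1,3]  old=[1,2]  +wl: 2
  step 5. node 1  ⊔preds=[-1,3]  new=[-3,3]  old=[-1,3]  +wl: 0
  step 6. node 2  ⊔preds=[-1,3]  new=[1,3]  old=[2,3]  +wl: 1
  step 7. node 0  ⊔preds=[-3,3]  new=[-3,3]  old=[-1,3]  +wl: 2
  step 8. node 1  ⊔preds=[-3,3]  new=[-3,3]  stable
  step 9. node 2  ⊔preds=[-3,3]  new=[-1,3]  old=[1,3]  +wl: 1
  step 10. node 1  ⊔preds=[-3,3]  new=[-3,3]  stable

Least fixpoint reached:
  node 0: [-3,3]
  node 1: [-3,3]
  node 2: [-1,3]

[-3,3]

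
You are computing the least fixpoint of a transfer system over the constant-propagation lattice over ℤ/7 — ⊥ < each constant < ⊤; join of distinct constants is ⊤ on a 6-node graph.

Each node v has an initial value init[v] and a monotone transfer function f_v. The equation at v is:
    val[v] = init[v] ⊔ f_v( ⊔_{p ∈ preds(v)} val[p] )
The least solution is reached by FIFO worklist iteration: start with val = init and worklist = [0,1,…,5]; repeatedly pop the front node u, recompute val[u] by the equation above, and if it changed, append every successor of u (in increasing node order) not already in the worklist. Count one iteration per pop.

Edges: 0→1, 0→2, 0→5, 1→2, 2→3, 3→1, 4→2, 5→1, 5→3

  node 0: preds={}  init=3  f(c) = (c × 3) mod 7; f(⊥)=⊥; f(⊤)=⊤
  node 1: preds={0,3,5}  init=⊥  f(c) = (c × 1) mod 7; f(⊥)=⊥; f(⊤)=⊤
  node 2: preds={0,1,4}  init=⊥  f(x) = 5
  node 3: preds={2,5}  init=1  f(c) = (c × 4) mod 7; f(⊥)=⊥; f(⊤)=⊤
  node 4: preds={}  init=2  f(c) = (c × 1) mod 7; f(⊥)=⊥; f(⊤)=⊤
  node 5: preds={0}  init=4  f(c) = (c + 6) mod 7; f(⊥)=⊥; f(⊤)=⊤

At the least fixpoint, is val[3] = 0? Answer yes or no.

no

Iteration log — 8 steps:
  step 1. node 0  ⊔preds=⊥  new=3  stable
  step 2. node 1  ⊔preds=⊤  new=⊤  old=⊥  +wl: 
  step 3. node 2  ⊔preds=⊤  new=5  old=⊥  +wl: 
  step 4. node 3  ⊔preds=⊤  new=⊤  old=1  +wl: 1
  step 5. node 4  ⊔preds=⊥  new=2  stable
  step 6. node 5  ⊔preds=3  new=⊤  old=4  +wl: 3
  step 7. node 1  ⊔preds=⊤  new=⊤  stable
  step 8. node 3  ⊔preds=⊤  new=⊤  stable

Least fixpoint reached:
  node 0: 3
  node 1: ⊤
  node 2: 5
  node 3: ⊤
  node 4: 2
  node 5: ⊤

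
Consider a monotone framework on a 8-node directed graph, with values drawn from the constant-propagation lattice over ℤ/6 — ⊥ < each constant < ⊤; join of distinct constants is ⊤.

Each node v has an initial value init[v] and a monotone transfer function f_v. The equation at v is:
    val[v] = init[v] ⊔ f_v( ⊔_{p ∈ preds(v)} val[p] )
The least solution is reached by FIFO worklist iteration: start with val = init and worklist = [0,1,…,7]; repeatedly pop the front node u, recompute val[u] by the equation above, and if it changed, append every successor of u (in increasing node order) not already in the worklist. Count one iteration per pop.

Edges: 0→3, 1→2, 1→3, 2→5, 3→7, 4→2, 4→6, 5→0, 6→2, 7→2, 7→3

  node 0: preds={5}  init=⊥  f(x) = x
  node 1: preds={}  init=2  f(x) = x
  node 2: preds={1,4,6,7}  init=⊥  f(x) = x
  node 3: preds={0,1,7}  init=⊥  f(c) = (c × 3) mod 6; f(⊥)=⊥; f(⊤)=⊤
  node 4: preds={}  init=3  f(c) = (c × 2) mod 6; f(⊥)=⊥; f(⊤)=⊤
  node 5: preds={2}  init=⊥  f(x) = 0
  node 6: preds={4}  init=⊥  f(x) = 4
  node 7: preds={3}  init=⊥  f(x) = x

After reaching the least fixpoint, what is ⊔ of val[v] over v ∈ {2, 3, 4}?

⊤

Trace (14 dequeues):
  [1] u=0 | in ⊥ | out ⊥ | ==
  [2] u=1 | in ⊥ | out 2 | ==
  [3] u=2 | in ⊤ | out ⊤ | prev ⊥ | push {}
  [4] u=3 | in 2 | out 0 | prev ⊥ | push {}
  [5] u=4 | in ⊥ | out 3 | ==
  [6] u=5 | in ⊤ | out 0 | prev ⊥ | push {0}
  [7] u=6 | in 3 | out 4 | prev ⊥ | push {2}
  [8] u=7 | in 0 | out 0 | prev ⊥ | push {3}
  [9] u=0 | in 0 | out 0 | prev ⊥ | push {}
  [10] u=2 | in ⊤ | out ⊤ | ==
  [11] u=3 | in ⊤ | out ⊤ | prev 0 | push {7}
  [12] u=7 | in ⊤ | out ⊤ | prev 0 | push {2,3}
  [13] u=2 | in ⊤ | out ⊤ | ==
  [14] u=3 | in ⊤ | out ⊤ | ==

Converged values:
  [0] 0
  [1] 2
  [2] ⊤
  [3] ⊤
  [4] 3
  [5] 0
  [6] 4
  [7] ⊤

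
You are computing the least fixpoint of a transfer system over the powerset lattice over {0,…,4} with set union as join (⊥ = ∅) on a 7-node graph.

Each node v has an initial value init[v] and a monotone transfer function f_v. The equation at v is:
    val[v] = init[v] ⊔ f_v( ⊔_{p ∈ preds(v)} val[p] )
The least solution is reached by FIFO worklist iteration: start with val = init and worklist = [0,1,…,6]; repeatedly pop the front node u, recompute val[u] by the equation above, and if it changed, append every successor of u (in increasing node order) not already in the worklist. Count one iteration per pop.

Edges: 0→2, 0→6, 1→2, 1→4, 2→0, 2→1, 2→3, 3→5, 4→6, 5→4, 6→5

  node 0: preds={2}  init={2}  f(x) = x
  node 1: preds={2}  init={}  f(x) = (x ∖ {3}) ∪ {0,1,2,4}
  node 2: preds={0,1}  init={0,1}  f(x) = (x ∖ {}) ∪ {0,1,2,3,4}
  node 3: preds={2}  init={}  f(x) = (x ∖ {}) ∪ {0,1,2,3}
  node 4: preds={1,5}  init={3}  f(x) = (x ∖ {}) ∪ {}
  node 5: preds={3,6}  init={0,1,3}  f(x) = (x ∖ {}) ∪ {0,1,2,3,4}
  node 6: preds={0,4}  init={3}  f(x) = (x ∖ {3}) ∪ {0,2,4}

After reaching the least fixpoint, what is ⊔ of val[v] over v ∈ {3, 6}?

Iteration log — 13 steps:
  step 1. node 0  ⊔preds={0,1}  new={0,1,2}  old={2}  +wl: 
  step 2. node 1  ⊔preds={0,1}  new={0,1,2,4}  old={}  +wl: 
  step 3. node 2  ⊔preds={0,1,2,4}  new={0,1,2,3,4}  old={0,1}  +wl: 0,1
  step 4. node 3  ⊔preds={0,1,2,3,4}  new={0,1,2,3,4}  old={}  +wl: 
  step 5. node 4  ⊔preds={0,1,2,3,4}  new={0,1,2,3,4}  old={3}  +wl: 
  step 6. node 5  ⊔preds={0,1,2,3,4}  new={0,1,2,3,4}  old={0,1,3}  +wl: 4
  step 7. node 6  ⊔preds={0,1,2,3,4}  new={0,1,2,3,4}  old={3}  +wl: 5
  step 8. node 0  ⊔preds={0,1,2,3,4}  new={0,1,2,3,4}  old={0,1,2}  +wl: 2,6
  step 9. node 1  ⊔preds={0,1,2,3,4}  new={0,1,2,4}  stable
  step 10. node 4  ⊔preds={0,1,2,3,4}  new={0,1,2,3,4}  stable
  step 11. node 5  ⊔preds={0,1,2,3,4}  new={0,1,2,3,4}  stable
  step 12. node 2  ⊔preds={0,1,2,3,4}  new={0,1,2,3,4}  stable
  step 13. node 6  ⊔preds={0,1,2,3,4}  new={0,1,2,3,4}  stable

Least fixpoint reached:
  node 0: {0,1,2,3,4}
  node 1: {0,1,2,4}
  node 2: {0,1,2,3,4}
  node 3: {0,1,2,3,4}
  node 4: {0,1,2,3,4}
  node 5: {0,1,2,3,4}
  node 6: {0,1,2,3,4}

{0,1,2,3,4}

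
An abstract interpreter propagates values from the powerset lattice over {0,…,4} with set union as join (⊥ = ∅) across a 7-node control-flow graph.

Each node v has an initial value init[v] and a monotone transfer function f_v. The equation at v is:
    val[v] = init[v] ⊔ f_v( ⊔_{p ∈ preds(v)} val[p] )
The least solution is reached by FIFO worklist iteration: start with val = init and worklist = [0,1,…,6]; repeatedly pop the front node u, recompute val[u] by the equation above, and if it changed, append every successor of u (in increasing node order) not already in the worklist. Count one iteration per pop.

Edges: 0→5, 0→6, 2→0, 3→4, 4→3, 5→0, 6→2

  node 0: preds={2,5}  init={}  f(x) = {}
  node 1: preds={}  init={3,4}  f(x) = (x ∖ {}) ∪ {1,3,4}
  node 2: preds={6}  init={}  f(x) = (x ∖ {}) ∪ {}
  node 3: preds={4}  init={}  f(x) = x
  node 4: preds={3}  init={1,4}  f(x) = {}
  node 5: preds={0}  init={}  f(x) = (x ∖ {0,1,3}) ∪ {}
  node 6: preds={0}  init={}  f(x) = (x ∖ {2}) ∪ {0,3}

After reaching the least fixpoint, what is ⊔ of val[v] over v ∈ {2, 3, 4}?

{0,1,3,4}

Worklist (9 pops):
  #1 pop 0: in={} → {} (no change)
  #2 pop 1: in={} → {1,3,4} (was {3,4}); enqueue []
  #3 pop 2: in={} → {} (no change)
  #4 pop 3: in={1,4} → {1,4} (was {}); enqueue []
  #5 pop 4: in={1,4} → {1,4} (no change)
  #6 pop 5: in={} → {} (no change)
  #7 pop 6: in={} → {0,3} (was {}); enqueue [2]
  #8 pop 2: in={0,3} → {0,3} (was {}); enqueue [0]
  #9 pop 0: in={0,3} → {} (no change)

Fixpoint:
  val[0] = {}
  val[1] = {1,3,4}
  val[2] = {0,3}
  val[3] = {1,4}
  val[4] = {1,4}
  val[5] = {}
  val[6] = {0,3}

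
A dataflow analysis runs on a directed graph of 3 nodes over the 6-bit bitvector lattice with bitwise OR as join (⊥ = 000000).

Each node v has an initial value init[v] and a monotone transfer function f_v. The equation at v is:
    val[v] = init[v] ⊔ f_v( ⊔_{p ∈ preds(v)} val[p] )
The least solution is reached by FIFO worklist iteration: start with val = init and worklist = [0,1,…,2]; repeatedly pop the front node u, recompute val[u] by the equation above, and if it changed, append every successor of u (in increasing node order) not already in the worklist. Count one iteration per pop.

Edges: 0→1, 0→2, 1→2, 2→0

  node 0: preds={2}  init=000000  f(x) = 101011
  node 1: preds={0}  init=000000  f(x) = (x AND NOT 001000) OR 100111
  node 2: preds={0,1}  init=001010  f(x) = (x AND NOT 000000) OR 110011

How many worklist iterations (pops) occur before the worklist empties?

Worklist (4 pops):
  #1 pop 0: in=001010 → 101011 (was 000000); enqueue []
  #2 pop 1: in=101011 → 100111 (was 000000); enqueue []
  #3 pop 2: in=101111 → 111111 (was 001010); enqueue [0]
  #4 pop 0: in=111111 → 101011 (no change)

Fixpoint:
  val[0] = 101011
  val[1] = 100111
  val[2] = 111111

4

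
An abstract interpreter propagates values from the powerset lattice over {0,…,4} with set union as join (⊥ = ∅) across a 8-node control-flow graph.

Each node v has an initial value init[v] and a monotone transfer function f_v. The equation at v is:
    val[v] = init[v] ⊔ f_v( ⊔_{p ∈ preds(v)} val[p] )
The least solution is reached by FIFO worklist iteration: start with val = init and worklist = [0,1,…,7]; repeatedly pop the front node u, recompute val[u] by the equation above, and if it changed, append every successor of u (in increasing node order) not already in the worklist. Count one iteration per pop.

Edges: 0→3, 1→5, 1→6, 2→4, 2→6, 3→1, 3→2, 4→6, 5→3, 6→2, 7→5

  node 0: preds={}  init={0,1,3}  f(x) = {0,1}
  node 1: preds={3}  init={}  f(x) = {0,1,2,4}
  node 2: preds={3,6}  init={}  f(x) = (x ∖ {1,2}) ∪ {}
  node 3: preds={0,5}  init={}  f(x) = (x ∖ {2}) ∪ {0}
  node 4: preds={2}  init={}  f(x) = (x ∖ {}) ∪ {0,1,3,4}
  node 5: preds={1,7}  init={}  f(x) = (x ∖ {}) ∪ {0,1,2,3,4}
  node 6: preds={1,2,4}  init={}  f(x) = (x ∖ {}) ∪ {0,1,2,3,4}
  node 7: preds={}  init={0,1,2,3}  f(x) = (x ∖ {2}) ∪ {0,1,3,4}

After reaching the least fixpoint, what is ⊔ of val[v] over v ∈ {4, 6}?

Worklist (16 pops):
  #1 pop 0: in={} → {0,1,3} (no change)
  #2 pop 1: in={} → {0,1,2,4} (was {}); enqueue []
  #3 pop 2: in={} → {} (no change)
  #4 pop 3: in={0,1,3} → {0,1,3} (was {}); enqueue [1,2]
  #5 pop 4: in={} → {0,1,3,4} (was {}); enqueue []
  #6 pop 5: in={0,1,2,3,4} → {0,1,2,3,4} (was {}); enqueue [3]
  #7 pop 6: in={0,1,2,3,4} → {0,1,2,3,4} (was {}); enqueue []
  #8 pop 7: in={} → {0,1,2,3,4} (was {0,1,2,3}); enqueue [5]
  #9 pop 1: in={0,1,3} → {0,1,2,4} (no change)
  #10 pop 2: in={0,1,2,3,4} → {0,3,4} (was {}); enqueue [4,6]
  #11 pop 3: in={0,1,2,3,4} → {0,1,3,4} (was {0,1,3}); enqueue [1,2]
  #12 pop 5: in={0,1,2,3,4} → {0,1,2,3,4} (no change)
  #13 pop 4: in={0,3,4} → {0,1,3,4} (no change)
  #14 pop 6: in={0,1,2,3,4} → {0,1,2,3,4} (no change)
  #15 pop 1: in={0,1,3,4} → {0,1,2,4} (no change)
  #16 pop 2: in={0,1,2,3,4} → {0,3,4} (no change)

Fixpoint:
  val[0] = {0,1,3}
  val[1] = {0,1,2,4}
  val[2] = {0,3,4}
  val[3] = {0,1,3,4}
  val[4] = {0,1,3,4}
  val[5] = {0,1,2,3,4}
  val[6] = {0,1,2,3,4}
  val[7] = {0,1,2,3,4}

{0,1,2,3,4}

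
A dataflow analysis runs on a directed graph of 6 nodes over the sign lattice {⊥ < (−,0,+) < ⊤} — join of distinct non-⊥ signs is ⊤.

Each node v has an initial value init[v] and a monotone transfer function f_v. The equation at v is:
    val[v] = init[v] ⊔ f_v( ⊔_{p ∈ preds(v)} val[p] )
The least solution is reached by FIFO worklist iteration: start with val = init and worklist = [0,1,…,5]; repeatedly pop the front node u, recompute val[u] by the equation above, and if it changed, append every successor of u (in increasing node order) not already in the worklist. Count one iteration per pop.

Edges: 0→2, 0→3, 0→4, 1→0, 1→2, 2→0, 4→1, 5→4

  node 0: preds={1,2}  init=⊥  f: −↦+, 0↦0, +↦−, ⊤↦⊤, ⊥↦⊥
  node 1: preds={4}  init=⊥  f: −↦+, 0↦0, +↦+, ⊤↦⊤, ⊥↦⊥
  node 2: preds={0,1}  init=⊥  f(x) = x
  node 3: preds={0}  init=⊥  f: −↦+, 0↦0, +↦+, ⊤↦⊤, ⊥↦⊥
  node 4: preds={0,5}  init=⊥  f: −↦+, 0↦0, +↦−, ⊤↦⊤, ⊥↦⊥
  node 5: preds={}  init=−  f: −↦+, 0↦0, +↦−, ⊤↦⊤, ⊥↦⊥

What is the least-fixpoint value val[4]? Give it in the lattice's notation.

Trace (18 dequeues):
  [1] u=0 | in ⊥ | out ⊥ | ==
  [2] u=1 | in ⊥ | out ⊥ | ==
  [3] u=2 | in ⊥ | out ⊥ | ==
  [4] u=3 | in ⊥ | out ⊥ | ==
  [5] u=4 | in − | out + | prev ⊥ | push {1}
  [6] u=5 | in ⊥ | out − | ==
  [7] u=1 | in + | out + | prev ⊥ | push {0,2}
  [8] u=0 | in + | out − | prev ⊥ | push {3,4}
  [9] u=2 | in ⊤ | out ⊤ | prev ⊥ | push {0}
  [10] u=3 | in − | out + | prev ⊥ | push {}
  [11] u=4 | in − | out + | ==
  [12] u=0 | in ⊤ | out ⊤ | prev − | push {2,3,4}
  [13] u=2 | in ⊤ | out ⊤ | ==
  [14] u=3 | in ⊤ | out ⊤ | prev + | push {}
  [15] u=4 | in ⊤ | out ⊤ | prev + | push {1}
  [16] u=1 | in ⊤ | out ⊤ | prev + | push {0,2}
  [17] u=0 | in ⊤ | out ⊤ | ==
  [18] u=2 | in ⊤ | out ⊤ | ==

Converged values:
  [0] ⊤
  [1] ⊤
  [2] ⊤
  [3] ⊤
  [4] ⊤
  [5] −

⊤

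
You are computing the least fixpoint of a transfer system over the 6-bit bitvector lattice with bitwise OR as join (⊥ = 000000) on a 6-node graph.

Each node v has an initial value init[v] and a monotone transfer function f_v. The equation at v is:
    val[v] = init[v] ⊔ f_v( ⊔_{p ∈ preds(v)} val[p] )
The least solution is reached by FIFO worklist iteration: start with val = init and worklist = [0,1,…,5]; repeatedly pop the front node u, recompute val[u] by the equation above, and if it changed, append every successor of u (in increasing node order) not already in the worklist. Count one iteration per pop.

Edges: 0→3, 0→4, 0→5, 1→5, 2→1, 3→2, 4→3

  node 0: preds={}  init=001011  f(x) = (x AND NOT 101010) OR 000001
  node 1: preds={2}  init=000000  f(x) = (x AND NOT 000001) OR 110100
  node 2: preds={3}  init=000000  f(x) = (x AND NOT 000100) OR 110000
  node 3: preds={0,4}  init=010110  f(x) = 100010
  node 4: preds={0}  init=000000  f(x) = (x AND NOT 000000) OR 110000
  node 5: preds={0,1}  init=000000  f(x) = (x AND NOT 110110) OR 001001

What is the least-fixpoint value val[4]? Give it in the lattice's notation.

Iteration log — 10 steps:
  step 1. node 0  ⊔preds=000000  new=001011  stable
  step 2. node 1  ⊔preds=000000  new=110100  old=000000  +wl: 
  step 3. node 2  ⊔preds=010110  new=110010  old=000000  +wl: 1
  step 4. node 3  ⊔preds=001011  new=110110  old=010110  +wl: 2
  step 5. node 4  ⊔preds=001011  new=111011  old=000000  +wl: 3
  step 6. node 5  ⊔preds=111111  new=001001  old=000000  +wl: 
  step 7. node 1  ⊔preds=110010  new=110110  old=110100  +wl: 5
  step 8. node 2  ⊔preds=110110  new=110010  stable
  step 9. node 3  ⊔preds=111011  new=110110  stable
  step 10. node 5  ⊔preds=111111  new=001001  stable

Least fixpoint reached:
  node 0: 001011
  node 1: 110110
  node 2: 110010
  node 3: 110110
  node 4: 111011
  node 5: 001001

111011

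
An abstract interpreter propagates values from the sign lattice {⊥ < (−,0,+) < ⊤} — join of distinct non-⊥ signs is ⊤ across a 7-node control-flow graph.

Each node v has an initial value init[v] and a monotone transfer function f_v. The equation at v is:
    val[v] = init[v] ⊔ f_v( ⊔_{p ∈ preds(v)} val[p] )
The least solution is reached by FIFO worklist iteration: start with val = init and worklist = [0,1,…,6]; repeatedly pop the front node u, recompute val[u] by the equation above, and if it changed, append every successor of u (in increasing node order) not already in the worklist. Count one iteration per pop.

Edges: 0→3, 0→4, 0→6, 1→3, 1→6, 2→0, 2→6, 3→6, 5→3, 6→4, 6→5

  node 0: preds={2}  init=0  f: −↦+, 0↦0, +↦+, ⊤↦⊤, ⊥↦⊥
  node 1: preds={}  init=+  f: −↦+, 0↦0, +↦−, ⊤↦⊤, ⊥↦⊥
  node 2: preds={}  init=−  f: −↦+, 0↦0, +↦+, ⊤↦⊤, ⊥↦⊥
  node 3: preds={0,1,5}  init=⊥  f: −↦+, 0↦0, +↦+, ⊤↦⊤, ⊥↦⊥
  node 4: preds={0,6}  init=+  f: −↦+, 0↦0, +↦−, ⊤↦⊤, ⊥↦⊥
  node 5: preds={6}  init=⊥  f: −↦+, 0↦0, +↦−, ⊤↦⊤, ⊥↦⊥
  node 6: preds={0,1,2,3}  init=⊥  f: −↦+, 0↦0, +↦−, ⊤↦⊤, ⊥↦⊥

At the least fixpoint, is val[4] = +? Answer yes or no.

no

Trace (10 dequeues):
  [1] u=0 | in − | out ⊤ | prev 0 | push {}
  [2] u=1 | in ⊥ | out + | ==
  [3] u=2 | in ⊥ | out − | ==
  [4] u=3 | in ⊤ | out ⊤ | prev ⊥ | push {}
  [5] u=4 | in ⊤ | out ⊤ | prev + | push {}
  [6] u=5 | in ⊥ | out ⊥ | ==
  [7] u=6 | in ⊤ | out ⊤ | prev ⊥ | push {4,5}
  [8] u=4 | in ⊤ | out ⊤ | ==
  [9] u=5 | in ⊤ | out ⊤ | prev ⊥ | push {3}
  [10] u=3 | in ⊤ | out ⊤ | ==

Converged values:
  [0] ⊤
  [1] +
  [2] −
  [3] ⊤
  [4] ⊤
  [5] ⊤
  [6] ⊤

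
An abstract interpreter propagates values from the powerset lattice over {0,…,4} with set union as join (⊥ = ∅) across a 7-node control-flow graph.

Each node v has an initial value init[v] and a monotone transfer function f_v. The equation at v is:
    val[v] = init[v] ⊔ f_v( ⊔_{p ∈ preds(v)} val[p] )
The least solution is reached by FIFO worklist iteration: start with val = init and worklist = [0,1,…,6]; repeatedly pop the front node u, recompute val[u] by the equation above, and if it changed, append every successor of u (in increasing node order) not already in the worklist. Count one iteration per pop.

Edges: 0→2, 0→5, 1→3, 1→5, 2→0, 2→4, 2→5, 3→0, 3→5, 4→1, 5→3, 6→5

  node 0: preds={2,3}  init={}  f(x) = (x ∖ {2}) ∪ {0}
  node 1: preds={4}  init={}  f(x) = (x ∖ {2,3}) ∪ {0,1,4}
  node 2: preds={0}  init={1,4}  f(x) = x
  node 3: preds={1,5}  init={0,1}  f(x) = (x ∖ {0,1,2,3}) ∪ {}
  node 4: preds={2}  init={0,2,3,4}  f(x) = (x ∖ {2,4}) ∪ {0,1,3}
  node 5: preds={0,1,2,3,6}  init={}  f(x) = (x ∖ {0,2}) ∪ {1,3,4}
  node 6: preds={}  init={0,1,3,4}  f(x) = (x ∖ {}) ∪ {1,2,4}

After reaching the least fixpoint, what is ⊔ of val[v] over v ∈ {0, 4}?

Iteration log — 11 steps:
  step 1. node 0  ⊔preds={0,1,4}  new={0,1,4}  old={}  +wl: 
  step 2. node 1  ⊔preds={0,2,3,4}  new={0,1,4}  old={}  +wl: 
  step 3. node 2  ⊔preds={0,1,4}  new={0,1,4}  old={1,4}  +wl: 0
  step 4. node 3  ⊔preds={0,1,4}  new={0,1,4}  old={0,1}  +wl: 
  step 5. node 4  ⊔preds={0,1,4}  new={0,1,2,3,4}  old={0,2,3,4}  +wl: 1
  step 6. node 5  ⊔preds={0,1,3,4}  new={1,3,4}  old={}  +wl: 3
  step 7. node 6  ⊔preds={}  new={0,1,2,3,4}  old={0,1,3,4}  +wl: 5
  step 8. node 0  ⊔preds={0,1,4}  new={0,1,4}  stable
  step 9. node 1  ⊔preds={0,1,2,3,4}  new={0,1,4}  stable
  step 10. node 3  ⊔preds={0,1,3,4}  new={0,1,4}  stable
  step 11. node 5  ⊔preds={0,1,2,3,4}  new={1,3,4}  stable

Least fixpoint reached:
  node 0: {0,1,4}
  node 1: {0,1,4}
  node 2: {0,1,4}
  node 3: {0,1,4}
  node 4: {0,1,2,3,4}
  node 5: {1,3,4}
  node 6: {0,1,2,3,4}

{0,1,2,3,4}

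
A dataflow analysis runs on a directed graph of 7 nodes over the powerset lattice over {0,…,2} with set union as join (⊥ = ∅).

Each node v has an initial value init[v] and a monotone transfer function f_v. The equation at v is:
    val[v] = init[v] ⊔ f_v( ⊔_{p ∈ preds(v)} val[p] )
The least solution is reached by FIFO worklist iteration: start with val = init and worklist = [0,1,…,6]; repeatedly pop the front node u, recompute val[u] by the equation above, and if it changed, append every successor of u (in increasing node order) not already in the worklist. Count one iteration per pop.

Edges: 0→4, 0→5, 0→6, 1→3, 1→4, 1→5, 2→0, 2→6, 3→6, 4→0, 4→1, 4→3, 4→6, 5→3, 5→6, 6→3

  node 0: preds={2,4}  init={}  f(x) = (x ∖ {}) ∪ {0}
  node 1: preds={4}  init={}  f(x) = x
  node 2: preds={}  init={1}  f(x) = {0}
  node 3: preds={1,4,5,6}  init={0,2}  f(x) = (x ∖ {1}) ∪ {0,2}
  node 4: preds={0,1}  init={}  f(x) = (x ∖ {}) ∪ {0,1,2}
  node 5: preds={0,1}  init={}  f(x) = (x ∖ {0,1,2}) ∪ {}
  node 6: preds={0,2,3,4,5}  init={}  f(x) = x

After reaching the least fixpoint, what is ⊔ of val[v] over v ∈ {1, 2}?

Worklist (13 pops):
  #1 pop 0: in={1} → {0,1} (was {}); enqueue []
  #2 pop 1: in={} → {} (no change)
  #3 pop 2: in={} → {0,1} (was {1}); enqueue [0]
  #4 pop 3: in={} → {0,2} (no change)
  #5 pop 4: in={0,1} → {0,1,2} (was {}); enqueue [1,3]
  #6 pop 5: in={0,1} → {} (no change)
  #7 pop 6: in={0,1,2} → {0,1,2} (was {}); enqueue []
  #8 pop 0: in={0,1,2} → {0,1,2} (was {0,1}); enqueue [4,5,6]
  #9 pop 1: in={0,1,2} → {0,1,2} (was {}); enqueue []
  #10 pop 3: in={0,1,2} → {0,2} (no change)
  #11 pop 4: in={0,1,2} → {0,1,2} (no change)
  #12 pop 5: in={0,1,2} → {} (no change)
  #13 pop 6: in={0,1,2} → {0,1,2} (no change)

Fixpoint:
  val[0] = {0,1,2}
  val[1] = {0,1,2}
  val[2] = {0,1}
  val[3] = {0,2}
  val[4] = {0,1,2}
  val[5] = {}
  val[6] = {0,1,2}

{0,1,2}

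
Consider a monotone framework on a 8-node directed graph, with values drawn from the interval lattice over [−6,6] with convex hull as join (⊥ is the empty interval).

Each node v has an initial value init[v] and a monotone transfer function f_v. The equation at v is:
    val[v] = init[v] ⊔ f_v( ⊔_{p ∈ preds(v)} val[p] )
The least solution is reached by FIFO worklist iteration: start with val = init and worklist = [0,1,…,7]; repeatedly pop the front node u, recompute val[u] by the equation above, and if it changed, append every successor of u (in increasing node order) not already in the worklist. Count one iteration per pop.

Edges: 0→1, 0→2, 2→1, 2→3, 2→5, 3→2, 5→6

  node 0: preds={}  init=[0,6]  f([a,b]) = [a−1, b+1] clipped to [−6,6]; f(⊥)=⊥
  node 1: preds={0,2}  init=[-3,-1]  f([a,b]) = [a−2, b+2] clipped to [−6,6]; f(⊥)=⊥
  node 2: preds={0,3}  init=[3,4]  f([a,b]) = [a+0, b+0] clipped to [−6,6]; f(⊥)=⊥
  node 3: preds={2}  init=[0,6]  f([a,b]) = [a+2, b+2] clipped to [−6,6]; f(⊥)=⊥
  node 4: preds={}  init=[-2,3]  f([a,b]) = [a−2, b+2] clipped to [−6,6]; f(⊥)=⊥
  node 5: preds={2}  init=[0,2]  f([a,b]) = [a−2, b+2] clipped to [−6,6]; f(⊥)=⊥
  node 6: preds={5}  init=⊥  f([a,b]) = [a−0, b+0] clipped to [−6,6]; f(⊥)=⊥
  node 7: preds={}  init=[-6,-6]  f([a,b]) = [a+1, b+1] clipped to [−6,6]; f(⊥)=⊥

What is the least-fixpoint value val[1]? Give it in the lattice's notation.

Worklist (9 pops):
  #1 pop 0: in=⊥ → [0,6] (no change)
  #2 pop 1: in=[0,6] → [-3,6] (was [-3,-1]); enqueue []
  #3 pop 2: in=[0,6] → [0,6] (was [3,4]); enqueue [1]
  #4 pop 3: in=[0,6] → [0,6] (no change)
  #5 pop 4: in=⊥ → [-2,3] (no change)
  #6 pop 5: in=[0,6] → [-2,6] (was [0,2]); enqueue []
  #7 pop 6: in=[-2,6] → [-2,6] (was ⊥); enqueue []
  #8 pop 7: in=⊥ → [-6,-6] (no change)
  #9 pop 1: in=[0,6] → [-3,6] (no change)

Fixpoint:
  val[0] = [0,6]
  val[1] = [-3,6]
  val[2] = [0,6]
  val[3] = [0,6]
  val[4] = [-2,3]
  val[5] = [-2,6]
  val[6] = [-2,6]
  val[7] = [-6,-6]

[-3,6]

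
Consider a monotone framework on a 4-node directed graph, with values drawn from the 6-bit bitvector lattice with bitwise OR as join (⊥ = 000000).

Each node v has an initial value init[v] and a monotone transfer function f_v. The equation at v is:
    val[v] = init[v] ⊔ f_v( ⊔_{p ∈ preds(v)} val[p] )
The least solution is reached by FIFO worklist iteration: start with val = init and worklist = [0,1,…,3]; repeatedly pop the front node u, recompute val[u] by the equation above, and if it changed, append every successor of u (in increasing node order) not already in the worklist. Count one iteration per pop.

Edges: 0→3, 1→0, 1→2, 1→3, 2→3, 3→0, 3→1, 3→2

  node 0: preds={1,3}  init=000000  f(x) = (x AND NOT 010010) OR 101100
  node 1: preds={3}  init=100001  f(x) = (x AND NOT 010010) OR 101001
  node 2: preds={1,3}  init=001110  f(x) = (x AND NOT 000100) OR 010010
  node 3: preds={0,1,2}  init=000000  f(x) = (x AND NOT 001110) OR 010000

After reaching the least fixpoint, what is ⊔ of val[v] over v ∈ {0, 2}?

111111

Iteration log — 7 steps:
  step 1. node 0  ⊔preds=100001  new=101101  old=000000  +wl: 
  step 2. node 1  ⊔preds=000000  new=101001  old=100001  +wl: 0
  step 3. node 2  ⊔preds=101001  new=111111  old=001110  +wl: 
  step 4. node 3  ⊔preds=111111  new=110001  old=000000  +wl: 1,2
  step 5. node 0  ⊔preds=111001  new=101101  stable
  step 6. node 1  ⊔preds=110001  new=101001  stable
  step 7. node 2  ⊔preds=111001  new=111111  stable

Least fixpoint reached:
  node 0: 101101
  node 1: 101001
  node 2: 111111
  node 3: 110001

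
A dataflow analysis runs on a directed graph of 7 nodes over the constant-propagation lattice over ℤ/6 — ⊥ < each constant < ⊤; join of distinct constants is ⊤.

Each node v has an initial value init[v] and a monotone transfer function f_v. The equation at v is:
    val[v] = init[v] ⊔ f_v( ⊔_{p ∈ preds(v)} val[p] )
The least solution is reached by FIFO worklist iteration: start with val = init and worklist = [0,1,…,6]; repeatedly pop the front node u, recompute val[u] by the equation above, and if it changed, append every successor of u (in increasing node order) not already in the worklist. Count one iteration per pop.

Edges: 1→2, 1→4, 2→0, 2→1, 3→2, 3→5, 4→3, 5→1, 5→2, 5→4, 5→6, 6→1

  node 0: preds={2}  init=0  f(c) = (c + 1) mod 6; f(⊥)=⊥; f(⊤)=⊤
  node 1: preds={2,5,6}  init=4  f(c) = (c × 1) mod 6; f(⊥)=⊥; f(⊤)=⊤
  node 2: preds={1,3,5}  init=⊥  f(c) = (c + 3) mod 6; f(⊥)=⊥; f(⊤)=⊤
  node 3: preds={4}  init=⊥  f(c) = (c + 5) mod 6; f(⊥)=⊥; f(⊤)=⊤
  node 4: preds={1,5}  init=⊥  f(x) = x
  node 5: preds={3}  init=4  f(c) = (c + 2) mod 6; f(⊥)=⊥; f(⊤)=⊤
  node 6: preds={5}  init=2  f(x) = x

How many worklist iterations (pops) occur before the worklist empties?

16

Worklist (16 pops):
  #1 pop 0: in=⊥ → 0 (no change)
  #2 pop 1: in=⊤ → ⊤ (was 4); enqueue []
  #3 pop 2: in=⊤ → ⊤ (was ⊥); enqueue [0,1]
  #4 pop 3: in=⊥ → ⊥ (no change)
  #5 pop 4: in=⊤ → ⊤ (was ⊥); enqueue [3]
  #6 pop 5: in=⊥ → 4 (no change)
  #7 pop 6: in=4 → ⊤ (was 2); enqueue []
  #8 pop 0: in=⊤ → ⊤ (was 0); enqueue []
  #9 pop 1: in=⊤ → ⊤ (no change)
  #10 pop 3: in=⊤ → ⊤ (was ⊥); enqueue [2,5]
  #11 pop 2: in=⊤ → ⊤ (no change)
  #12 pop 5: in=⊤ → ⊤ (was 4); enqueue [1,2,4,6]
  #13 pop 1: in=⊤ → ⊤ (no change)
  #14 pop 2: in=⊤ → ⊤ (no change)
  #15 pop 4: in=⊤ → ⊤ (no change)
  #16 pop 6: in=⊤ → ⊤ (no change)

Fixpoint:
  val[0] = ⊤
  val[1] = ⊤
  val[2] = ⊤
  val[3] = ⊤
  val[4] = ⊤
  val[5] = ⊤
  val[6] = ⊤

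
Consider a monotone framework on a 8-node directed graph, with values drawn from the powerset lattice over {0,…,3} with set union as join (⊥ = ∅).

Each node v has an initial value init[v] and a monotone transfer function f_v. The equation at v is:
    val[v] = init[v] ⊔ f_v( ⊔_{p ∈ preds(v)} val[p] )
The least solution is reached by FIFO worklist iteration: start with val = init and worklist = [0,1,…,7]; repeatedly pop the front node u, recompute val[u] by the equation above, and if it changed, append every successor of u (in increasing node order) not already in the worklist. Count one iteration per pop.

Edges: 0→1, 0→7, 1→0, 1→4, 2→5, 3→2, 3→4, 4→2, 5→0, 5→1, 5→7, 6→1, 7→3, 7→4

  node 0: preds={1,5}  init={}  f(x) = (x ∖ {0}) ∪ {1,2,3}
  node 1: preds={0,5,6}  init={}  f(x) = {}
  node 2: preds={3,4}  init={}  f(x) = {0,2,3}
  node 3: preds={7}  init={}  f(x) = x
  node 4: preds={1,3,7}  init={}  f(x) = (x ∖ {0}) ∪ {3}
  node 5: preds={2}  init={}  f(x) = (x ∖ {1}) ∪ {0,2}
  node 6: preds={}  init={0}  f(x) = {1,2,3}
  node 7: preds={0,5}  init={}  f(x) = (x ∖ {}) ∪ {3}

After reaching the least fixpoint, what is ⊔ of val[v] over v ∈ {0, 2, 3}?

Trace (14 dequeues):
  [1] u=0 | in {} | out {1,2,3} | prev {} | push {}
  [2] u=1 | in {0,1,2,3} | out {} | ==
  [3] u=2 | in {} | out {0,2,3} | prev {} | push {}
  [4] u=3 | in {} | out {} | ==
  [5] u=4 | in {} | out {3} | prev {} | push {2}
  [6] u=5 | in {0,2,3} | out {0,2,3} | prev {} | push {0,1}
  [7] u=6 | in {} | out {0,1,2,3} | prev {0} | push {}
  [8] u=7 | in {0,1,2,3} | out {0,1,2,3} | prev {} | push {3,4}
  [9] u=2 | in {3} | out {0,2,3} | ==
  [10] u=0 | in {0,2,3} | out {1,2,3} | ==
  [11] u=1 | in {0,1,2,3} | out {} | ==
  [12] u=3 | in {0,1,2,3} | out {0,1,2,3} | prev {} | push {2}
  [13] u=4 | in {0,1,2,3} | out {1,2,3} | prev {3} | push {}
  [14] u=2 | in {0,1,2,3} | out {0,2,3} | ==

Converged values:
  [0] {1,2,3}
  [1] {}
  [2] {0,2,3}
  [3] {0,1,2,3}
  [4] {1,2,3}
  [5] {0,2,3}
  [6] {0,1,2,3}
  [7] {0,1,2,3}

{0,1,2,3}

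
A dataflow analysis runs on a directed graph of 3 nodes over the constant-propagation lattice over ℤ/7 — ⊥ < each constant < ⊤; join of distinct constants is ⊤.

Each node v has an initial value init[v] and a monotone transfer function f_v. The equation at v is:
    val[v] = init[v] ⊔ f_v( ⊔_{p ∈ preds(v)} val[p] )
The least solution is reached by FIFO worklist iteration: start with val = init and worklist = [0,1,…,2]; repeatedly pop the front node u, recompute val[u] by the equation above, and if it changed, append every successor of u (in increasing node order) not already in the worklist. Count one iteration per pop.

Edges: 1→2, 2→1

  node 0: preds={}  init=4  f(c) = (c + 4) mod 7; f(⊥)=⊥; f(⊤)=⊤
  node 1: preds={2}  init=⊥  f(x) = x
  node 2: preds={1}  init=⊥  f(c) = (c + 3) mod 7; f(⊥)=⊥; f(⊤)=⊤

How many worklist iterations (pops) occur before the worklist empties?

3

Iteration log — 3 steps:
  step 1. node 0  ⊔preds=⊥  new=4  stable
  step 2. node 1  ⊔preds=⊥  new=⊥  stable
  step 3. node 2  ⊔preds=⊥  new=⊥  stable

Least fixpoint reached:
  node 0: 4
  node 1: ⊥
  node 2: ⊥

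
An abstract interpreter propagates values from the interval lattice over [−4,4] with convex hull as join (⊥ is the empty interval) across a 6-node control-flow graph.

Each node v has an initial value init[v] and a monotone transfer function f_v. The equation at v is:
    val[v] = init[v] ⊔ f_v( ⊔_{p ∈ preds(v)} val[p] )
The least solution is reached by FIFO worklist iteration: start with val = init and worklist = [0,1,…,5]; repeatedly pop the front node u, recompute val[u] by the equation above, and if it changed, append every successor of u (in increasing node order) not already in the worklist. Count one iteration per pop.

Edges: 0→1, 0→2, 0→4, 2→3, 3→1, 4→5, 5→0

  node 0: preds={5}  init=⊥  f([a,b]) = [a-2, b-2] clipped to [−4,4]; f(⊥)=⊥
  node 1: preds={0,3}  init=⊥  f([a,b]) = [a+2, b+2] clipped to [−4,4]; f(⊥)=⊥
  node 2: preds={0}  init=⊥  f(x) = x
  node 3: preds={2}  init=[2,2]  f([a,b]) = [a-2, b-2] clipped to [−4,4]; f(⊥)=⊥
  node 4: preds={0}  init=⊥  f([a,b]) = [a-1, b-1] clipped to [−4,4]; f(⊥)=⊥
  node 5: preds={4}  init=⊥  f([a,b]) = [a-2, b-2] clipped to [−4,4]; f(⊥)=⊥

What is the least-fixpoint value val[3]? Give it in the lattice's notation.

[2,2]

Worklist (6 pops):
  #1 pop 0: in=⊥ → ⊥ (no change)
  #2 pop 1: in=[2,2] → [4,4] (was ⊥); enqueue []
  #3 pop 2: in=⊥ → ⊥ (no change)
  #4 pop 3: in=⊥ → [2,2] (no change)
  #5 pop 4: in=⊥ → ⊥ (no change)
  #6 pop 5: in=⊥ → ⊥ (no change)

Fixpoint:
  val[0] = ⊥
  val[1] = [4,4]
  val[2] = ⊥
  val[3] = [2,2]
  val[4] = ⊥
  val[5] = ⊥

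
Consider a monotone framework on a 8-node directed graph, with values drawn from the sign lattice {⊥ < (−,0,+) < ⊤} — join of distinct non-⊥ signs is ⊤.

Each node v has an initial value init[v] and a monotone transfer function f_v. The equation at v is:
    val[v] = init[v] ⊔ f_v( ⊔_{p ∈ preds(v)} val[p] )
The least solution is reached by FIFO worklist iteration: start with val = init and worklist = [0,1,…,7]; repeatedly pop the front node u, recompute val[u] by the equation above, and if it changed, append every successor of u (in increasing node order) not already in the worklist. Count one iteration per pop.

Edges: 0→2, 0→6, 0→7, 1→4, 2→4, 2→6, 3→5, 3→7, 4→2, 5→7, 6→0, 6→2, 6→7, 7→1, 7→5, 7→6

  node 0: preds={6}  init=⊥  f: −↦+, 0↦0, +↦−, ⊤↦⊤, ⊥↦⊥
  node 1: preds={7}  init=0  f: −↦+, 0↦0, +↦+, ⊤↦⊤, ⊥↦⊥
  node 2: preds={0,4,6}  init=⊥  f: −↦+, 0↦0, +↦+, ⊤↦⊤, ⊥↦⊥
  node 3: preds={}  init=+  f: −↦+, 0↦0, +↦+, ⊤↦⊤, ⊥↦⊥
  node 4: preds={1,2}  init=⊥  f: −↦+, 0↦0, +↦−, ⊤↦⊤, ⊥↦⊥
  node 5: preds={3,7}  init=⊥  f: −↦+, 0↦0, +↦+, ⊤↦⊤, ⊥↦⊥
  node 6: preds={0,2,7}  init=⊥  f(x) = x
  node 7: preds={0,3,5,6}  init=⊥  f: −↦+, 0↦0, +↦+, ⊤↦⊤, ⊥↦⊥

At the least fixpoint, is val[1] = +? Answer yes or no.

Iteration log — 21 steps:
  step 1. node 0  ⊔preds=⊥  new=⊥  stable
  step 2. node 1  ⊔preds=⊥  new=0  stable
  step 3. node 2  ⊔preds=⊥  new=⊥  stable
  step 4. node 3  ⊔preds=⊥  new=+  stable
  step 5. node 4  ⊔preds=0  new=0  old=⊥  +wl: 2
  step 6. node 5  ⊔preds=+  new=+  old=⊥  +wl: 
  step 7. node 6  ⊔preds=⊥  new=⊥  stable
  step 8. node 7  ⊔preds=+  new=+  old=⊥  +wl: 1,5,6
  step 9. node 2  ⊔preds=0  new=0  old=⊥  +wl: 4
  step 10. node 1  ⊔preds=+  new=⊤  old=0  +wl: 
  step 11. node 5  ⊔preds=+  new=+  stable
  step 12. node 6  ⊔preds=⊤  new=⊤  old=⊥  +wl: 0,2,7
  step 13. node 4  ⊔preds=⊤  new=⊤  old=0  +wl: 
  step 14. node 0  ⊔preds=⊤  new=⊤  old=⊥  +wl: 6
  step 15. node 2  ⊔preds=⊤  new=⊤  old=0  +wl: 4
  step 16. node 7  ⊔preds=⊤  new=⊤  old=+  +wl: 1,5
  step 17. node 6  ⊔preds=⊤  new=⊤  stable
  step 18. node 4  ⊔preds=⊤  new=⊤  stable
  step 19. node 1  ⊔preds=⊤  new=⊤  stable
  step 20. node 5  ⊔preds=⊤  new=⊤  old=+  +wl: 7
  step 21. node 7  ⊔preds=⊤  new=⊤  stable

Least fixpoint reached:
  node 0: ⊤
  node 1: ⊤
  node 2: ⊤
  node 3: +
  node 4: ⊤
  node 5: ⊤
  node 6: ⊤
  node 7: ⊤

no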